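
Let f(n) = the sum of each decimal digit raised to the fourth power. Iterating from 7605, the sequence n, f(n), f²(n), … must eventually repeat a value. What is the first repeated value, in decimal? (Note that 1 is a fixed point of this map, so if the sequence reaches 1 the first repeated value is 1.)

7605 → 7⁴ + 6⁴ + 0⁴ + 5⁴ = 4322
4322 → 4⁴ + 3⁴ + 2⁴ + 2⁴ = 369
369 → 3⁴ + 6⁴ + 9⁴ = 7938
7938 → 7⁴ + 9⁴ + 3⁴ + 8⁴ = 13139
13139 → 1⁴ + 3⁴ + 1⁴ + 3⁴ + 9⁴ = 6725
6725 → 6⁴ + 7⁴ + 2⁴ + 5⁴ = 4338
4338 → 4⁴ + 3⁴ + 3⁴ + 8⁴ = 4514
4514 → 4⁴ + 5⁴ + 1⁴ + 4⁴ = 1138
1138 → 1⁴ + 1⁴ + 3⁴ + 8⁴ = 4179
4179 → 4⁴ + 1⁴ + 7⁴ + 9⁴ = 9219
9219 → 9⁴ + 2⁴ + 1⁴ + 9⁴ = 13139  — 13139 already appeared earlier.

13139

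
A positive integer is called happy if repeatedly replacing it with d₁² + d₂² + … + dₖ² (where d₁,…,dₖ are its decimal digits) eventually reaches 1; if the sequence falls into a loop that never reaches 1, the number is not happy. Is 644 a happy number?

644 → 68
68 → 100
100 → 1  — reached 1.

happy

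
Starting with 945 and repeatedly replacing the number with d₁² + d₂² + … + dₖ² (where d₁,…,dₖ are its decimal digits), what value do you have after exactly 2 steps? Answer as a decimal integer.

9

945 → 9² + 4² + 5² = 122
122 → 1² + 2² + 2² = 9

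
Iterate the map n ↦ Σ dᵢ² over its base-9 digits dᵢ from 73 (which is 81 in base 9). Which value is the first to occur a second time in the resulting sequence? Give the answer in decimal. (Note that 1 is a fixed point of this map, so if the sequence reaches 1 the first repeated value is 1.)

73 = (8,1)_9 → 65
65 = (7,2)_9 → 53
53 = (5,8)_9 → 89
89 = (1,0,8)_9 → 65  — 65 already appeared earlier.

65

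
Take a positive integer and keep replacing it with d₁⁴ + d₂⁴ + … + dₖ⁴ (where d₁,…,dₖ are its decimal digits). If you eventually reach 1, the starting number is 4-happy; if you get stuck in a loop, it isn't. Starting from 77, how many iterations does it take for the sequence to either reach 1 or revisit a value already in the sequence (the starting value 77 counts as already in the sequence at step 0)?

13

77 → 7⁴ + 7⁴ = 4802
4802 → 4⁴ + 8⁴ + 0⁴ + 2⁴ = 4368
4368 → 4⁴ + 3⁴ + 6⁴ + 8⁴ = 5729
5729 → 5⁴ + 7⁴ + 2⁴ + 9⁴ = 9603
9603 → 9⁴ + 6⁴ + 0⁴ + 3⁴ = 7938
7938 → 7⁴ + 9⁴ + 3⁴ + 8⁴ = 13139
13139 → 1⁴ + 3⁴ + 1⁴ + 3⁴ + 9⁴ = 6725
6725 → 6⁴ + 7⁴ + 2⁴ + 5⁴ = 4338
4338 → 4⁴ + 3⁴ + 3⁴ + 8⁴ = 4514
4514 → 4⁴ + 5⁴ + 1⁴ + 4⁴ = 1138
1138 → 1⁴ + 1⁴ + 3⁴ + 8⁴ = 4179
4179 → 4⁴ + 1⁴ + 7⁴ + 9⁴ = 9219
9219 → 9⁴ + 2⁴ + 1⁴ + 9⁴ = 13139  — 13139 repeats.
That took 13 steps.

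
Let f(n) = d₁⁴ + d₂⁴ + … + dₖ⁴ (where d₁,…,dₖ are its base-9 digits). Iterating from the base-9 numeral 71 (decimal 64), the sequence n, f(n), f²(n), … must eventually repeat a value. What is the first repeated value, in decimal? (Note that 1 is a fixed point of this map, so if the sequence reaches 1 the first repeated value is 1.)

4098

64 = (7,1)_9 → 7⁴ + 1⁴ = 2402
2402 = (3,2,5,8)_9 → 3⁴ + 2⁴ + 5⁴ + 8⁴ = 4818
4818 = (6,5,4,3)_9 → 6⁴ + 5⁴ + 4⁴ + 3⁴ = 2258
2258 = (3,0,7,8)_9 → 3⁴ + 0⁴ + 7⁴ + 8⁴ = 6578
6578 = (1,0,0,1,8)_9 → 1⁴ + 0⁴ + 0⁴ + 1⁴ + 8⁴ = 4098
4098 = (5,5,5,3)_9 → 5⁴ + 5⁴ + 5⁴ + 3⁴ = 1956
1956 = (2,6,1,3)_9 → 2⁴ + 6⁴ + 1⁴ + 3⁴ = 1394
1394 = (1,8,1,8)_9 → 1⁴ + 8⁴ + 1⁴ + 8⁴ = 8194
8194 = (1,2,2,1,4)_9 → 1⁴ + 2⁴ + 2⁴ + 1⁴ + 4⁴ = 290
290 = (3,5,2)_9 → 3⁴ + 5⁴ + 2⁴ = 722
722 = (8,8,2)_9 → 8⁴ + 8⁴ + 2⁴ = 8208
8208 = (1,2,2,3,0)_9 → 1⁴ + 2⁴ + 2⁴ + 3⁴ + 0⁴ = 114
114 = (1,3,6)_9 → 1⁴ + 3⁴ + 6⁴ = 1378
1378 = (1,8,0,1)_9 → 1⁴ + 8⁴ + 0⁴ + 1⁴ = 4098  — 4098 already appeared earlier.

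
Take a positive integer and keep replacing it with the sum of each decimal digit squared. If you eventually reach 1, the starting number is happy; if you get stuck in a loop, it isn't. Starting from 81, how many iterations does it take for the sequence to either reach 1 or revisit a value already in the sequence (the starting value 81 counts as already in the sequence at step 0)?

81 → 8² + 1² = 65
65 → 6² + 5² = 61
61 → 6² + 1² = 37
37 → 3² + 7² = 58
58 → 5² + 8² = 89
89 → 8² + 9² = 145
145 → 1² + 4² + 5² = 42
42 → 4² + 2² = 20
20 → 2² + 0² = 4
4 → 4² = 16
16 → 1² + 6² = 37  — 37 repeats.
That took 11 steps.

11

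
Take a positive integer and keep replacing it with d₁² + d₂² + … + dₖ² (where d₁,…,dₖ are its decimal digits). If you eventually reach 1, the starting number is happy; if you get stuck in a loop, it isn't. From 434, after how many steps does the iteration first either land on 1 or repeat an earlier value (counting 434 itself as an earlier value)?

15

434 → 4² + 3² + 4² = 41
41 → 4² + 1² = 17
17 → 1² + 7² = 50
50 → 5² + 0² = 25
25 → 2² + 5² = 29
29 → 2² + 9² = 85
85 → 8² + 5² = 89
89 → 8² + 9² = 145
145 → 1² + 4² + 5² = 42
42 → 4² + 2² = 20
20 → 2² + 0² = 4
4 → 4² = 16
16 → 1² + 6² = 37
37 → 3² + 7² = 58
58 → 5² + 8² = 89  — 89 repeats.
That took 15 steps.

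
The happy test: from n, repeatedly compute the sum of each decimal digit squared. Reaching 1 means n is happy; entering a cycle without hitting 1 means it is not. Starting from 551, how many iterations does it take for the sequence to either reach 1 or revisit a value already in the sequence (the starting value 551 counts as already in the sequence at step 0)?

551 → 5² + 5² + 1² = 51
51 → 5² + 1² = 26
26 → 2² + 6² = 40
40 → 4² + 0² = 16
16 → 1² + 6² = 37
37 → 3² + 7² = 58
58 → 5² + 8² = 89
89 → 8² + 9² = 145
145 → 1² + 4² + 5² = 42
42 → 4² + 2² = 20
20 → 2² + 0² = 4
4 → 4² = 16  — 16 repeats.
That took 12 steps.

12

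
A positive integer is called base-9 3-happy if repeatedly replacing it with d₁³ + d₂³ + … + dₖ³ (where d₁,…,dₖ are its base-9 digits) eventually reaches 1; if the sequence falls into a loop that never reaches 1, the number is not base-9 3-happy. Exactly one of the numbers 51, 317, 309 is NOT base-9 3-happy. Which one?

317

51: 51 → 341 → 577 → 345 → 99 → 9 → 1  — reaches 1 (base-9 3-happy)
317: 317 → 547 → 775 → 127 → 127  — repeats 127 (not base-9 3-happy)
309: 309 → 397 → 577 → 345 → 99 → 9 → 1  — reaches 1 (base-9 3-happy)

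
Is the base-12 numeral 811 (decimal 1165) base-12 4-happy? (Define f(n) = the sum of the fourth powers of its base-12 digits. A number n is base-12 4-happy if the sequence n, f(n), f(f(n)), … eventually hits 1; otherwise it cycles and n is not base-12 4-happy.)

1165 = (8,1,1)_12 → 8⁴ + 1⁴ + 1⁴ = 4096 + 1 + 1 = 4098
4098 = (2,4,5,6)_12 → 2⁴ + 4⁴ + 5⁴ + 6⁴ = 16 + 256 + 625 + 1296 = 2193
2193 = (1,3,2,9)_12 → 1⁴ + 3⁴ + 2⁴ + 9⁴ = 1 + 81 + 16 + 6561 = 6659
6659 = (3,10,2,11)_12 → 3⁴ + 10⁴ + 2⁴ + 11⁴ = 81 + 10000 + 16 + 14641 = 24738
24738 = (1,2,3,9,6)_12 → 1⁴ + 2⁴ + 3⁴ + 9⁴ + 6⁴ = 1 + 16 + 81 + 6561 + 1296 = 7955
7955 = (4,7,2,11)_12 → 4⁴ + 7⁴ + 2⁴ + 11⁴ = 256 + 2401 + 16 + 14641 = 17314
17314 = (10,0,2,10)_12 → 10⁴ + 0⁴ + 2⁴ + 10⁴ = 10000 + 0 + 16 + 10000 = 20016
20016 = (11,7,0,0)_12 → 11⁴ + 7⁴ + 0⁴ + 0⁴ = 14641 + 2401 + 0 + 0 = 17042
17042 = (9,10,4,2)_12 → 9⁴ + 10⁴ + 4⁴ + 2⁴ = 6561 + 10000 + 256 + 16 = 16833
16833 = (9,8,10,9)_12 → 9⁴ + 8⁴ + 10⁴ + 9⁴ = 6561 + 4096 + 10000 + 6561 = 27218
27218 = (1,3,9,0,2)_12 → 1⁴ + 3⁴ + 9⁴ + 0⁴ + 2⁴ = 1 + 81 + 6561 + 0 + 16 = 6659  — 6659 already seen; the sequence cycles without reaching 1.

not base-12 4-happy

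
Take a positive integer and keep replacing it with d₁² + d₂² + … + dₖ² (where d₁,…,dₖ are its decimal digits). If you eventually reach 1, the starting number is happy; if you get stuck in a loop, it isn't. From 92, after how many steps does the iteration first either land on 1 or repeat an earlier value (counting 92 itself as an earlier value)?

10

92 → 9² + 2² = 81 + 4 = 85
85 → 8² + 5² = 64 + 25 = 89
89 → 8² + 9² = 64 + 81 = 145
145 → 1² + 4² + 5² = 1 + 16 + 25 = 42
42 → 4² + 2² = 16 + 4 = 20
20 → 2² + 0² = 4 + 0 = 4
4 → 4² = 16
16 → 1² + 6² = 1 + 36 = 37
37 → 3² + 7² = 9 + 49 = 58
58 → 5² + 8² = 25 + 64 = 89  — 89 repeats.
That took 10 steps.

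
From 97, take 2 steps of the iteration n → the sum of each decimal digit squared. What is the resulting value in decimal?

97 → 130
130 → 10

10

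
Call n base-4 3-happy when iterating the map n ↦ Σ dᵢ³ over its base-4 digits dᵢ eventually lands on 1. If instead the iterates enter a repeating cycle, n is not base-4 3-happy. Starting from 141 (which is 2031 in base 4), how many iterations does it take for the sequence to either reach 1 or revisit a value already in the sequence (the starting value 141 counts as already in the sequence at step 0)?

141 = (2,0,3,1)_4 → 36
36 = (2,1,0)_4 → 9
9 = (2,1)_4 → 9  — 9 repeats.
That took 3 steps.

3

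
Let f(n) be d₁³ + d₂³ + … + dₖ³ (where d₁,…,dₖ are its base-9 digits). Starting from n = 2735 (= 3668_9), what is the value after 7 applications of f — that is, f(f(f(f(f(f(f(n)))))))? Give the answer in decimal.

2735 = (3,6,6,8)_9 → 971
971 = (1,2,8,8)_9 → 1033
1033 = (1,3,6,7)_9 → 587
587 = (7,2,2)_9 → 359
359 = (4,3,8)_9 → 603
603 = (7,4,0)_9 → 407
407 = (5,0,2)_9 → 133

133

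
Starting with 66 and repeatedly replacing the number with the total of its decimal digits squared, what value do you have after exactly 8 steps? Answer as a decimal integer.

66 → 6² + 6² = 36 + 36 = 72
72 → 7² + 2² = 49 + 4 = 53
53 → 5² + 3² = 25 + 9 = 34
34 → 3² + 4² = 9 + 16 = 25
25 → 2² + 5² = 4 + 25 = 29
29 → 2² + 9² = 4 + 81 = 85
85 → 8² + 5² = 64 + 25 = 89
89 → 8² + 9² = 64 + 81 = 145

145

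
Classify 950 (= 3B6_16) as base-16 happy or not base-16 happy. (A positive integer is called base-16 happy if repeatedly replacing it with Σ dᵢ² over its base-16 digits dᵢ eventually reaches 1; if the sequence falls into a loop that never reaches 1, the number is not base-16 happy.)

base-16 happy

950 = (3,11,6)_16 → 3² + 11² + 6² = 166
166 = (10,6)_16 → 10² + 6² = 136
136 = (8,8)_16 → 8² + 8² = 128
128 = (8,0)_16 → 8² + 0² = 64
64 = (4,0)_16 → 4² + 0² = 16
16 = (1,0)_16 → 1² + 0² = 1  — reached 1.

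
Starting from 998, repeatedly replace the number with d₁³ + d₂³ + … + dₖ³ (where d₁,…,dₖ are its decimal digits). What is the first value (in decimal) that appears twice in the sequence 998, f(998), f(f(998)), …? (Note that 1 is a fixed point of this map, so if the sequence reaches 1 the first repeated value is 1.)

998 → 9³ + 9³ + 8³ = 1970
1970 → 1³ + 9³ + 7³ + 0³ = 1073
1073 → 1³ + 0³ + 7³ + 3³ = 371
371 → 3³ + 7³ + 1³ = 371  — 371 already appeared earlier.

371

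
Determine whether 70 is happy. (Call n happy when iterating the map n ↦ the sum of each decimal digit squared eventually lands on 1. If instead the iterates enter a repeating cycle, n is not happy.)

70 → 7² + 0² = 49 + 0 = 49
49 → 4² + 9² = 16 + 81 = 97
97 → 9² + 7² = 81 + 49 = 130
130 → 1² + 3² + 0² = 1 + 9 + 0 = 10
10 → 1² + 0² = 1 + 0 = 1  — reached 1.

happy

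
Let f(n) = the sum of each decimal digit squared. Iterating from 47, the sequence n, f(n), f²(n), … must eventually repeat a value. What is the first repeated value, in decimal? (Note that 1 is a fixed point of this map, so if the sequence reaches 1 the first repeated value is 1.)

47 → 4² + 7² = 16 + 49 = 65
65 → 6² + 5² = 36 + 25 = 61
61 → 6² + 1² = 36 + 1 = 37
37 → 3² + 7² = 9 + 49 = 58
58 → 5² + 8² = 25 + 64 = 89
89 → 8² + 9² = 64 + 81 = 145
145 → 1² + 4² + 5² = 1 + 16 + 25 = 42
42 → 4² + 2² = 16 + 4 = 20
20 → 2² + 0² = 4 + 0 = 4
4 → 4² = 16
16 → 1² + 6² = 1 + 36 = 37  — 37 already appeared earlier.

37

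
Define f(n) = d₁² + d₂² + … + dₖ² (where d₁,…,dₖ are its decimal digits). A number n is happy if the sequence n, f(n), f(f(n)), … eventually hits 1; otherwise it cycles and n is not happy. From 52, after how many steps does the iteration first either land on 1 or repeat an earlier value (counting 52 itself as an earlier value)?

52 → 5² + 2² = 25 + 4 = 29
29 → 2² + 9² = 4 + 81 = 85
85 → 8² + 5² = 64 + 25 = 89
89 → 8² + 9² = 64 + 81 = 145
145 → 1² + 4² + 5² = 1 + 16 + 25 = 42
42 → 4² + 2² = 16 + 4 = 20
20 → 2² + 0² = 4 + 0 = 4
4 → 4² = 16
16 → 1² + 6² = 1 + 36 = 37
37 → 3² + 7² = 9 + 49 = 58
58 → 5² + 8² = 25 + 64 = 89  — 89 repeats.
That took 11 steps.

11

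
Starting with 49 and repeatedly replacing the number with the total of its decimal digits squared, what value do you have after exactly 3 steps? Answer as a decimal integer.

10

49 → 97
97 → 130
130 → 10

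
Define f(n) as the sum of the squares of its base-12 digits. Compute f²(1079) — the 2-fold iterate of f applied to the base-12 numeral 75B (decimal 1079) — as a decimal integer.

1079 = (7,5,11)_12 → 7² + 5² + 11² = 49 + 25 + 121 = 195
195 = (1,4,3)_12 → 1² + 4² + 3² = 1 + 16 + 9 = 26

26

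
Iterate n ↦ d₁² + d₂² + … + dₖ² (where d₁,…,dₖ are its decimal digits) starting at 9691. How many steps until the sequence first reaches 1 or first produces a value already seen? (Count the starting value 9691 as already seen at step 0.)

9691 → 9² + 6² + 9² + 1² = 199
199 → 1² + 9² + 9² = 163
163 → 1² + 6² + 3² = 46
46 → 4² + 6² = 52
52 → 5² + 2² = 29
29 → 2² + 9² = 85
85 → 8² + 5² = 89
89 → 8² + 9² = 145
145 → 1² + 4² + 5² = 42
42 → 4² + 2² = 20
20 → 2² + 0² = 4
4 → 4² = 16
16 → 1² + 6² = 37
37 → 3² + 7² = 58
58 → 5² + 8² = 89  — 89 repeats.
That took 15 steps.

15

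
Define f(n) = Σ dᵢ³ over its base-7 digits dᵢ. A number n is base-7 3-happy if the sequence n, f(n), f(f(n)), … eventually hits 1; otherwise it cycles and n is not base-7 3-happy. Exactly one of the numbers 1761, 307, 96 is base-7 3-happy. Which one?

307

1761: 1761 → 405 → 219 → 99 → 9 → 9  — repeats 9 (not base-7 3-happy)
307: 307 → 433 → 343 → 1  — reaches 1 (base-7 3-happy)
96: 96 → 342 → 648 → 282 → 258 → 342  — repeats 342 (not base-7 3-happy)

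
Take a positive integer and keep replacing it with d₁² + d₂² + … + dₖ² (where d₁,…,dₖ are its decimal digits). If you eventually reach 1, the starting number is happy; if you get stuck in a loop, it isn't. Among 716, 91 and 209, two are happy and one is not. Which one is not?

716: 716 → 86 → 100 → 1  — reaches 1 (happy)
91: 91 → 82 → 68 → 100 → 1  — reaches 1 (happy)
209: 209 → 85 → 89 → 145 → 42 → 20 → 4 → 16 → 37 → 58 → 89  — repeats 89 (not happy)

209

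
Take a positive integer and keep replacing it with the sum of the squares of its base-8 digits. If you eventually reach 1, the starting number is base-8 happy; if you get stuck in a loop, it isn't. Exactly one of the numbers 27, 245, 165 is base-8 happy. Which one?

27: 27 → 18 → 8 → 1  — reaches 1 (base-8 happy)
245: 245 → 70 → 37 → 41 → 26 → 13 → 26  — repeats 26 (not base-8 happy)
165: 165 → 45 → 50 → 40 → 25 → 10 → 5 → 25  — repeats 25 (not base-8 happy)

27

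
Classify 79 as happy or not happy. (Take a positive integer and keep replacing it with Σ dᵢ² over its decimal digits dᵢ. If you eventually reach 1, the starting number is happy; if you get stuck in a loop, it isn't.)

happy

79 → 130
130 → 10
10 → 1  — reached 1.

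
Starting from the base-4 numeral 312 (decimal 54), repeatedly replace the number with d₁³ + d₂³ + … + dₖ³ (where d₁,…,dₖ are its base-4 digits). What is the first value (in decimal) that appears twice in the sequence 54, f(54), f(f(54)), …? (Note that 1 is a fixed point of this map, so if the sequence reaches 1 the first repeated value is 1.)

9

54 = (3,1,2)_4 → 3³ + 1³ + 2³ = 27 + 1 + 8 = 36
36 = (2,1,0)_4 → 2³ + 1³ + 0³ = 8 + 1 + 0 = 9
9 = (2,1)_4 → 2³ + 1³ = 8 + 1 = 9  — 9 already appeared earlier.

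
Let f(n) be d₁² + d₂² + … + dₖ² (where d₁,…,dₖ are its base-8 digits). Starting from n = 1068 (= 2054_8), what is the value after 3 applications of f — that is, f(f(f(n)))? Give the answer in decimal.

1068 = (2,0,5,4)_8 → 2² + 0² + 5² + 4² = 4 + 0 + 25 + 16 = 45
45 = (5,5)_8 → 5² + 5² = 25 + 25 = 50
50 = (6,2)_8 → 6² + 2² = 36 + 4 = 40

40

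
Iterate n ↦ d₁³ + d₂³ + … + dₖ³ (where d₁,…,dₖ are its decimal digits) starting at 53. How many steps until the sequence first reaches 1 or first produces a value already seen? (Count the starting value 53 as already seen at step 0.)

7

53 → 5³ + 3³ = 152
152 → 1³ + 5³ + 2³ = 134
134 → 1³ + 3³ + 4³ = 92
92 → 9³ + 2³ = 737
737 → 7³ + 3³ + 7³ = 713
713 → 7³ + 1³ + 3³ = 371
371 → 3³ + 7³ + 1³ = 371  — 371 repeats.
That took 7 steps.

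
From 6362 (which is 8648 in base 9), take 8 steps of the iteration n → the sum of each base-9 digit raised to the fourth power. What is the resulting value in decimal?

6362 = (8,6,4,8)_9 → 9744
9744 = (1,4,3,2,6)_9 → 1650
1650 = (2,2,3,3)_9 → 194
194 = (2,3,5)_9 → 722
722 = (8,8,2)_9 → 8208
8208 = (1,2,2,3,0)_9 → 114
114 = (1,3,6)_9 → 1378
1378 = (1,8,0,1)_9 → 4098

4098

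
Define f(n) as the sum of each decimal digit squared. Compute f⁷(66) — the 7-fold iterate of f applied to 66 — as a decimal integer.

89

66 → 6² + 6² = 36 + 36 = 72
72 → 7² + 2² = 49 + 4 = 53
53 → 5² + 3² = 25 + 9 = 34
34 → 3² + 4² = 9 + 16 = 25
25 → 2² + 5² = 4 + 25 = 29
29 → 2² + 9² = 4 + 81 = 85
85 → 8² + 5² = 64 + 25 = 89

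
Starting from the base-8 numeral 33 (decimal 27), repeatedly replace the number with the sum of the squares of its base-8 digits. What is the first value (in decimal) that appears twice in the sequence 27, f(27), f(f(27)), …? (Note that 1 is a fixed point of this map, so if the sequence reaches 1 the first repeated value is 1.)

27 = (3,3)_8 → 3² + 3² = 18
18 = (2,2)_8 → 2² + 2² = 8
8 = (1,0)_8 → 1² + 0² = 1  — reached the fixed point 1.
1 → 1, so 1 is the first repeated value.

1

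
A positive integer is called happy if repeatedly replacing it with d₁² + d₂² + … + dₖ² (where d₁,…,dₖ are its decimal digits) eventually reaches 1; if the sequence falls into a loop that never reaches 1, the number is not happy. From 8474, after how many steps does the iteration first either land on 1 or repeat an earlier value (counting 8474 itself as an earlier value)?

9

8474 → 8² + 4² + 7² + 4² = 64 + 16 + 49 + 16 = 145
145 → 1² + 4² + 5² = 1 + 16 + 25 = 42
42 → 4² + 2² = 16 + 4 = 20
20 → 2² + 0² = 4 + 0 = 4
4 → 4² = 16
16 → 1² + 6² = 1 + 36 = 37
37 → 3² + 7² = 9 + 49 = 58
58 → 5² + 8² = 25 + 64 = 89
89 → 8² + 9² = 64 + 81 = 145  — 145 repeats.
That took 9 steps.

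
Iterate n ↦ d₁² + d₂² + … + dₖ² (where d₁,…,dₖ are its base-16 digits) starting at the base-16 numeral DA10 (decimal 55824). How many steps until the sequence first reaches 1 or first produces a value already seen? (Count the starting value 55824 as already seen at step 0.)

55824 = (13,10,1,0)_16 → 13² + 10² + 1² + 0² = 270
270 = (1,0,14)_16 → 1² + 0² + 14² = 197
197 = (12,5)_16 → 12² + 5² = 169
169 = (10,9)_16 → 10² + 9² = 181
181 = (11,5)_16 → 11² + 5² = 146
146 = (9,2)_16 → 9² + 2² = 85
85 = (5,5)_16 → 5² + 5² = 50
50 = (3,2)_16 → 3² + 2² = 13
13 = (13)_16 → 13² = 169  — 169 repeats.
That took 9 steps.

9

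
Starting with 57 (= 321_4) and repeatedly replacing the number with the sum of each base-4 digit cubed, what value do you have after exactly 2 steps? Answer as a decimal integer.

57 = (3,2,1)_4 → 3³ + 2³ + 1³ = 36
36 = (2,1,0)_4 → 2³ + 1³ + 0³ = 9

9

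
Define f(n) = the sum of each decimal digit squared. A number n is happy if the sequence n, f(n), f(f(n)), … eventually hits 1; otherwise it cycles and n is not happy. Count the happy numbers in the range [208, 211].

1

208: 208 → 68 → 100 → 1  (reaches 1)
209: 209 → 85 → 89 → 145 → 42 → 20 → 4 → 16 → 37 → 58 → 89  (repeats 89)
210: 210 → 5 → 25 → 29 → 85 → 89 → 145 → 42 → 20 → 4 → 16 → 37 → 58 → 89  (repeats 89)
211: 211 → 6 → 36 → 45 → 41 → 17 → 50 → 25 → 29 → 85 → 89 → 145 → 42 → 20 → 4 → 16 → 37 → 58 → 89  (repeats 89)
happy: 208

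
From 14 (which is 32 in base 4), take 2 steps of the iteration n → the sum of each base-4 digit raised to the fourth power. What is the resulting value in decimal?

18

14 = (3,2)_4 → 3⁴ + 2⁴ = 81 + 16 = 97
97 = (1,2,0,1)_4 → 1⁴ + 2⁴ + 0⁴ + 1⁴ = 1 + 16 + 0 + 1 = 18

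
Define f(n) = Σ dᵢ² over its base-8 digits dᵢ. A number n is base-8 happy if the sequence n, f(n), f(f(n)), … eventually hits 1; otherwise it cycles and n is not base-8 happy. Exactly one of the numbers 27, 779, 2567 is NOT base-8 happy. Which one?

2567

27: 27 → 18 → 8 → 1  — reaches 1 (base-8 happy)
779: 779 → 27 → 18 → 8 → 1  — reaches 1 (base-8 happy)
2567: 2567 → 74 → 6 → 36 → 32 → 16 → 4 → 16  — repeats 16 (not base-8 happy)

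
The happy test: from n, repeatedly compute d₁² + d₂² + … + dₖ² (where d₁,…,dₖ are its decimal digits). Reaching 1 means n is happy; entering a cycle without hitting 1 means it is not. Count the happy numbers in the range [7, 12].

7: 7 → 49 → 97 → 130 → 10 → 1  — happy
8: 8 → 64 → 52 → 29 → 85 → 89 → 145 → 42 → 20 → 4 → 16 → 37 → 58 → 89  — not happy
9: 9 → 81 → 65 → 61 → 37 → 58 → 89 → 145 → 42 → 20 → 4 → 16 → 37  — not happy
10: 10 → 1  — happy
11: 11 → 2 → 4 → 16 → 37 → 58 → 89 → 145 → 42 → 20 → 4  — not happy
12: 12 → 5 → 25 → 29 → 85 → 89 → 145 → 42 → 20 → 4 → 16 → 37 → 58 → 89  — not happy
happy: 7, 10

2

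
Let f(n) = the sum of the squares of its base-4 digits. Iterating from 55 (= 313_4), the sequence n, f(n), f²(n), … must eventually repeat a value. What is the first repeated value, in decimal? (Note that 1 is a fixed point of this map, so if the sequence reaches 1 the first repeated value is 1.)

1

55 = (3,1,3)_4 → 3² + 1² + 3² = 9 + 1 + 9 = 19
19 = (1,0,3)_4 → 1² + 0² + 3² = 1 + 0 + 9 = 10
10 = (2,2)_4 → 2² + 2² = 4 + 4 = 8
8 = (2,0)_4 → 2² + 0² = 4 + 0 = 4
4 = (1,0)_4 → 1² + 0² = 1 + 0 = 1  — reached the fixed point 1.
1 → 1, so 1 is the first repeated value.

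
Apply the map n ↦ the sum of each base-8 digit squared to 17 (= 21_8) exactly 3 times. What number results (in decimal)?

17 = (2,1)_8 → 2² + 1² = 4 + 1 = 5
5 = (5)_8 → 5² = 25
25 = (3,1)_8 → 3² + 1² = 9 + 1 = 10

10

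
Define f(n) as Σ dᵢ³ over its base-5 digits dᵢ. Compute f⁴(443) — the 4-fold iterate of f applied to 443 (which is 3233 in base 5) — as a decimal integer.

3

443 = (3,2,3,3)_5 → 3³ + 2³ + 3³ + 3³ = 27 + 8 + 27 + 27 = 89
89 = (3,2,4)_5 → 3³ + 2³ + 4³ = 27 + 8 + 64 = 99
99 = (3,4,4)_5 → 3³ + 4³ + 4³ = 27 + 64 + 64 = 155
155 = (1,1,1,0)_5 → 1³ + 1³ + 1³ + 0³ = 1 + 1 + 1 + 0 = 3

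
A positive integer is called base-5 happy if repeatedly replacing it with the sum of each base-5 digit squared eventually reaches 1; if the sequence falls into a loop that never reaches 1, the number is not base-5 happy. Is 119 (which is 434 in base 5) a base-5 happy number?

119 = (4,3,4)_5 → 4² + 3² + 4² = 41
41 = (1,3,1)_5 → 1² + 3² + 1² = 11
11 = (2,1)_5 → 2² + 1² = 5
5 = (1,0)_5 → 1² + 0² = 1  — reached 1.

base-5 happy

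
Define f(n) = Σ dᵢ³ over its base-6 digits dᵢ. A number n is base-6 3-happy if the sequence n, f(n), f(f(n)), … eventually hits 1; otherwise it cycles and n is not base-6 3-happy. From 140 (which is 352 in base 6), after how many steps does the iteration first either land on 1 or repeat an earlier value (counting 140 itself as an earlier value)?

140 = (3,5,2)_6 → 160
160 = (4,2,4)_6 → 136
136 = (3,4,4)_6 → 155
155 = (4,1,5)_6 → 190
190 = (5,1,4)_6 → 190  — 190 repeats.
That took 5 steps.

5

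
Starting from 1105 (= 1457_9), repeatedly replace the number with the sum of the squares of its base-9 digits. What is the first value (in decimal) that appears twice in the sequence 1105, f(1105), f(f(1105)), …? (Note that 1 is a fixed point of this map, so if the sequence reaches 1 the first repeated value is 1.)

1

1105 = (1,4,5,7)_9 → 91
91 = (1,1,1)_9 → 3
3 = (3)_9 → 9
9 = (1,0)_9 → 1  — reached the fixed point 1.
1 → 1, so 1 is the first repeated value.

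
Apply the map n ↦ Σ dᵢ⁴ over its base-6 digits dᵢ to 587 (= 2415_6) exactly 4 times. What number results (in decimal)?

587 = (2,4,1,5)_6 → 2⁴ + 4⁴ + 1⁴ + 5⁴ = 16 + 256 + 1 + 625 = 898
898 = (4,0,5,4)_6 → 4⁴ + 0⁴ + 5⁴ + 4⁴ = 256 + 0 + 625 + 256 = 1137
1137 = (5,1,3,3)_6 → 5⁴ + 1⁴ + 3⁴ + 3⁴ = 625 + 1 + 81 + 81 = 788
788 = (3,3,5,2)_6 → 3⁴ + 3⁴ + 5⁴ + 2⁴ = 81 + 81 + 625 + 16 = 803

803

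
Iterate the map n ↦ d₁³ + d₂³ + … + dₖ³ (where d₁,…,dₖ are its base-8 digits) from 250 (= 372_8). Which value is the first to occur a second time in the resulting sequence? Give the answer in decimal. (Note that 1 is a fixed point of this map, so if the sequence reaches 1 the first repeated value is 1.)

250 = (3,7,2)_8 → 3³ + 7³ + 2³ = 378
378 = (5,7,2)_8 → 5³ + 7³ + 2³ = 476
476 = (7,3,4)_8 → 7³ + 3³ + 4³ = 434
434 = (6,6,2)_8 → 6³ + 6³ + 2³ = 440
440 = (6,7,0)_8 → 6³ + 7³ + 0³ = 559
559 = (1,0,5,7)_8 → 1³ + 0³ + 5³ + 7³ = 469
469 = (7,2,5)_8 → 7³ + 2³ + 5³ = 476  — 476 already appeared earlier.

476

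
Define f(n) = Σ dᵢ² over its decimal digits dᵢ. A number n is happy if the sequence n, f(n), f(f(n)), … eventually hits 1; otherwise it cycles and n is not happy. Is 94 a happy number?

94 → 9² + 4² = 81 + 16 = 97
97 → 9² + 7² = 81 + 49 = 130
130 → 1² + 3² + 0² = 1 + 9 + 0 = 10
10 → 1² + 0² = 1 + 0 = 1  — reached 1.

happy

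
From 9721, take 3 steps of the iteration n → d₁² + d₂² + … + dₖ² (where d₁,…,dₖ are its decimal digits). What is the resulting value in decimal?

9721 → 9² + 7² + 2² + 1² = 81 + 49 + 4 + 1 = 135
135 → 1² + 3² + 5² = 1 + 9 + 25 = 35
35 → 3² + 5² = 9 + 25 = 34

34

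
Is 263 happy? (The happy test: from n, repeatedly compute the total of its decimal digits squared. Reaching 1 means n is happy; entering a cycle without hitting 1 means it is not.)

happy

263 → 2² + 6² + 3² = 4 + 36 + 9 = 49
49 → 4² + 9² = 16 + 81 = 97
97 → 9² + 7² = 81 + 49 = 130
130 → 1² + 3² + 0² = 1 + 9 + 0 = 10
10 → 1² + 0² = 1 + 0 = 1  — reached 1.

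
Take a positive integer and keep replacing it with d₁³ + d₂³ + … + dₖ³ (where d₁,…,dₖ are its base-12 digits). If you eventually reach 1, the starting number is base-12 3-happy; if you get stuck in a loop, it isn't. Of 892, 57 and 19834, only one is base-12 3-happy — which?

892: 892 → 288 → 8 → 512 → 755 → 1464 → 1008 → 343 → 415 → 1351 → 1136 → 1855 → 1344 → 793 → 342 → 288  — repeats 288 (not base-12 3-happy)
57: 57 → 793 → 342 → 288 → 8 → 512 → 755 → 1464 → 1008 → 343 → 415 → 1351 → 1136 → 1855 → 1344 → 793  — repeats 793 (not base-12 3-happy)
19834: 19834 → 2968 → 920 → 792 → 341 → 197 → 190 → 1028 → 856 → 1520 → 1728 → 1  — reaches 1 (base-12 3-happy)

19834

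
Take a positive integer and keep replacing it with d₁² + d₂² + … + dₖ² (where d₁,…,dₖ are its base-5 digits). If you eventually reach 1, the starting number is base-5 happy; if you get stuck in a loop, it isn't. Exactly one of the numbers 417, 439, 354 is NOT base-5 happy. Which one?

354

417: 417 → 23 → 25 → 1  — reaches 1 (base-5 happy)
439: 439 → 33 → 11 → 5 → 1  — reaches 1 (base-5 happy)
354: 354 → 36 → 6 → 2 → 4 → 16 → 10 → 4  — repeats 4 (not base-5 happy)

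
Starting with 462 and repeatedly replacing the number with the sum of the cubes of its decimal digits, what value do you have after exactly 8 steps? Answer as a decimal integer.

351

462 → 4³ + 6³ + 2³ = 64 + 216 + 8 = 288
288 → 2³ + 8³ + 8³ = 8 + 512 + 512 = 1032
1032 → 1³ + 0³ + 3³ + 2³ = 1 + 0 + 27 + 8 = 36
36 → 3³ + 6³ = 27 + 216 = 243
243 → 2³ + 4³ + 3³ = 8 + 64 + 27 = 99
99 → 9³ + 9³ = 729 + 729 = 1458
1458 → 1³ + 4³ + 5³ + 8³ = 1 + 64 + 125 + 512 = 702
702 → 7³ + 0³ + 2³ = 343 + 0 + 8 = 351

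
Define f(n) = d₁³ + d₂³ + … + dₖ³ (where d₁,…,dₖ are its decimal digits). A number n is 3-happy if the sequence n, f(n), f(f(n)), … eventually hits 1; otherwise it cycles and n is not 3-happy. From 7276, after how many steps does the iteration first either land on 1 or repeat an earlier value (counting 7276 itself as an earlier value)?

4

7276 → 910
910 → 730
730 → 370
370 → 370  — 370 repeats.
That took 4 steps.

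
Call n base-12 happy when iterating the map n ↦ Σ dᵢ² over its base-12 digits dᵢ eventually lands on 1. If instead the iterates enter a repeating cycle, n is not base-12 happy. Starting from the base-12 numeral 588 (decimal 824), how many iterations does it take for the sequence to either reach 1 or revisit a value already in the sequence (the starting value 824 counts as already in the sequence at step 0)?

8

824 = (5,8,8)_12 → 5² + 8² + 8² = 25 + 64 + 64 = 153
153 = (1,0,9)_12 → 1² + 0² + 9² = 1 + 0 + 81 = 82
82 = (6,10)_12 → 6² + 10² = 36 + 100 = 136
136 = (11,4)_12 → 11² + 4² = 121 + 16 = 137
137 = (11,5)_12 → 11² + 5² = 121 + 25 = 146
146 = (1,0,2)_12 → 1² + 0² + 2² = 1 + 0 + 4 = 5
5 = (5)_12 → 5² = 25
25 = (2,1)_12 → 2² + 1² = 4 + 1 = 5  — 5 repeats.
That took 8 steps.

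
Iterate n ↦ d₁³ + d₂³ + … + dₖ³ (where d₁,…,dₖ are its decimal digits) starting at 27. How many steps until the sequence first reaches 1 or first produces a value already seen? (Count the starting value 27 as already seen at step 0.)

3

27 → 2³ + 7³ = 8 + 343 = 351
351 → 3³ + 5³ + 1³ = 27 + 125 + 1 = 153
153 → 1³ + 5³ + 3³ = 1 + 125 + 27 = 153  — 153 repeats.
That took 3 steps.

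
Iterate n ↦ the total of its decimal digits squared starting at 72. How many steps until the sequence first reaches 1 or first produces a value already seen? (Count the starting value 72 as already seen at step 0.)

72 → 7² + 2² = 53
53 → 5² + 3² = 34
34 → 3² + 4² = 25
25 → 2² + 5² = 29
29 → 2² + 9² = 85
85 → 8² + 5² = 89
89 → 8² + 9² = 145
145 → 1² + 4² + 5² = 42
42 → 4² + 2² = 20
20 → 2² + 0² = 4
4 → 4² = 16
16 → 1² + 6² = 37
37 → 3² + 7² = 58
58 → 5² + 8² = 89  — 89 repeats.
That took 14 steps.

14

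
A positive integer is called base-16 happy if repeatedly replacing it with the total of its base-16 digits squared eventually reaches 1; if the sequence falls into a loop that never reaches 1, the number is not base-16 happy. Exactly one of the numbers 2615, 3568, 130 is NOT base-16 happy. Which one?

2615: 2615 → 158 → 277 → 27 → 122 → 149 → 106 → 136 → 128 → 64 → 16 → 1  — reaches 1 (base-16 happy)
3568: 3568 → 394 → 165 → 125 → 218 → 269 → 170 → 200 → 208 → 169 → 181 → 146 → 85 → 50 → 13 → 169  — repeats 169 (not base-16 happy)
130: 130 → 68 → 32 → 4 → 16 → 1  — reaches 1 (base-16 happy)

3568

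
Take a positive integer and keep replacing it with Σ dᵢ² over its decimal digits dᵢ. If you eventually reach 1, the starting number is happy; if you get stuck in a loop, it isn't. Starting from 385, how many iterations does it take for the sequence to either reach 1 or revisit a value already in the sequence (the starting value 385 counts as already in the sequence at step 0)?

10

385 → 98
98 → 145
145 → 42
42 → 20
20 → 4
4 → 16
16 → 37
37 → 58
58 → 89
89 → 145  — 145 repeats.
That took 10 steps.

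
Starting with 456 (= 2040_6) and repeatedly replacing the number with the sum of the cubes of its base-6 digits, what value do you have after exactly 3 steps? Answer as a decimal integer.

9

456 = (2,0,4,0)_6 → 2³ + 0³ + 4³ + 0³ = 8 + 0 + 64 + 0 = 72
72 = (2,0,0)_6 → 2³ + 0³ + 0³ = 8 + 0 + 0 = 8
8 = (1,2)_6 → 1³ + 2³ = 1 + 8 = 9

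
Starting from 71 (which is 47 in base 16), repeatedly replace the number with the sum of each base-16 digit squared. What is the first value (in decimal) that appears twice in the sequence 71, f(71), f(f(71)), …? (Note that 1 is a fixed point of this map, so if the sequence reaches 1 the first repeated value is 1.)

1

71 = (4,7)_16 → 4² + 7² = 16 + 49 = 65
65 = (4,1)_16 → 4² + 1² = 16 + 1 = 17
17 = (1,1)_16 → 1² + 1² = 1 + 1 = 2
2 = (2)_16 → 2² = 4
4 = (4)_16 → 4² = 16
16 = (1,0)_16 → 1² + 0² = 1 + 0 = 1  — reached the fixed point 1.
1 → 1, so 1 is the first repeated value.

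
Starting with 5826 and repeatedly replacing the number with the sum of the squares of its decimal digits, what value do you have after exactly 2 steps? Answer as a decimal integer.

5826 → 5² + 8² + 2² + 6² = 25 + 64 + 4 + 36 = 129
129 → 1² + 2² + 9² = 1 + 4 + 81 = 86

86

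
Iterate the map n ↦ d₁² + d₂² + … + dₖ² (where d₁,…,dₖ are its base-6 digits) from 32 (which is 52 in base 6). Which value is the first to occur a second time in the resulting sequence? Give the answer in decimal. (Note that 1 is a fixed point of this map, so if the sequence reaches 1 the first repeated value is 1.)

32 = (5,2)_6 → 5² + 2² = 29
29 = (4,5)_6 → 4² + 5² = 41
41 = (1,0,5)_6 → 1² + 0² + 5² = 26
26 = (4,2)_6 → 4² + 2² = 20
20 = (3,2)_6 → 3² + 2² = 13
13 = (2,1)_6 → 2² + 1² = 5
5 = (5)_6 → 5² = 25
25 = (4,1)_6 → 4² + 1² = 17
17 = (2,5)_6 → 2² + 5² = 29  — 29 already appeared earlier.

29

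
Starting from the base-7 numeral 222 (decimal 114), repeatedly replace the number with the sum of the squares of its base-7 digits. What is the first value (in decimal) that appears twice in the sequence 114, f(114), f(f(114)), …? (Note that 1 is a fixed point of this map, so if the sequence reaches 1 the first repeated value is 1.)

10

114 = (2,2,2)_7 → 2² + 2² + 2² = 12
12 = (1,5)_7 → 1² + 5² = 26
26 = (3,5)_7 → 3² + 5² = 34
34 = (4,6)_7 → 4² + 6² = 52
52 = (1,0,3)_7 → 1² + 0² + 3² = 10
10 = (1,3)_7 → 1² + 3² = 10  — 10 already appeared earlier.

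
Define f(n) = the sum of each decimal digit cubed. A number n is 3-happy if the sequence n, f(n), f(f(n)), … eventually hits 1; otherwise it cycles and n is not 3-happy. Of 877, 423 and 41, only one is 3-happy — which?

877: 877 → 1198 → 1243 → 100 → 1  — reaches 1 (3-happy)
423: 423 → 99 → 1458 → 702 → 351 → 153 → 153  — repeats 153 (not 3-happy)
41: 41 → 65 → 341 → 92 → 737 → 713 → 371 → 371  — repeats 371 (not 3-happy)

877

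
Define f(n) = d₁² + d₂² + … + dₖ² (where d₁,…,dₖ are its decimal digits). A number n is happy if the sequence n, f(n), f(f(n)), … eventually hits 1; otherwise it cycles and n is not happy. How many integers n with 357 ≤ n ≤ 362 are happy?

357: 357 → 83 → 73 → 58 → 89 → 145 → 42 → 20 → 4 → 16 → 37 → 58  — not happy
358: 358 → 98 → 145 → 42 → 20 → 4 → 16 → 37 → 58 → 89 → 145  — not happy
359: 359 → 115 → 27 → 53 → 34 → 25 → 29 → 85 → 89 → 145 → 42 → 20 → 4 → 16 → 37 → 58 → 89  — not happy
360: 360 → 45 → 41 → 17 → 50 → 25 → 29 → 85 → 89 → 145 → 42 → 20 → 4 → 16 → 37 → 58 → 89  — not happy
361: 361 → 46 → 52 → 29 → 85 → 89 → 145 → 42 → 20 → 4 → 16 → 37 → 58 → 89  — not happy
362: 362 → 49 → 97 → 130 → 10 → 1  — happy
happy: 362

1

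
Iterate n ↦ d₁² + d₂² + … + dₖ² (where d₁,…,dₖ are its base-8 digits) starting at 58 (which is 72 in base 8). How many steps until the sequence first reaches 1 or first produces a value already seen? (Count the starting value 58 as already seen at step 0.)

58 = (7,2)_8 → 7² + 2² = 49 + 4 = 53
53 = (6,5)_8 → 6² + 5² = 36 + 25 = 61
61 = (7,5)_8 → 7² + 5² = 49 + 25 = 74
74 = (1,1,2)_8 → 1² + 1² + 2² = 1 + 1 + 4 = 6
6 = (6)_8 → 6² = 36
36 = (4,4)_8 → 4² + 4² = 16 + 16 = 32
32 = (4,0)_8 → 4² + 0² = 16 + 0 = 16
16 = (2,0)_8 → 2² + 0² = 4 + 0 = 4
4 = (4)_8 → 4² = 16  — 16 repeats.
That took 9 steps.

9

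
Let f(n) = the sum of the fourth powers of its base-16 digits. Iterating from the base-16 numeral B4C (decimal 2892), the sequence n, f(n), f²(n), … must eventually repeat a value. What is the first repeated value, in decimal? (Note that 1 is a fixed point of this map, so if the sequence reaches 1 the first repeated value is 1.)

2892 = (11,4,12)_16 → 11⁴ + 4⁴ + 12⁴ = 35633
35633 = (8,11,3,1)_16 → 8⁴ + 11⁴ + 3⁴ + 1⁴ = 18819
18819 = (4,9,8,3)_16 → 4⁴ + 9⁴ + 8⁴ + 3⁴ = 10994
10994 = (2,10,15,2)_16 → 2⁴ + 10⁴ + 15⁴ + 2⁴ = 60657
60657 = (14,12,15,1)_16 → 14⁴ + 12⁴ + 15⁴ + 1⁴ = 109778
109778 = (1,10,12,13,2)_16 → 1⁴ + 10⁴ + 12⁴ + 13⁴ + 2⁴ = 59314
59314 = (14,7,11,2)_16 → 14⁴ + 7⁴ + 11⁴ + 2⁴ = 55474
55474 = (13,8,11,2)_16 → 13⁴ + 8⁴ + 11⁴ + 2⁴ = 47314
47314 = (11,8,13,2)_16 → 11⁴ + 8⁴ + 13⁴ + 2⁴ = 47314  — 47314 already appeared earlier.

47314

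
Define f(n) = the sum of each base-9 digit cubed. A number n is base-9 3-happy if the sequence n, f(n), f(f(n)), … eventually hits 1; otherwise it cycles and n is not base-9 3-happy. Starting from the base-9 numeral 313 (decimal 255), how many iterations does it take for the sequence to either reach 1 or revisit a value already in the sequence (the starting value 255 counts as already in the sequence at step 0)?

8

255 = (3,1,3)_9 → 55
55 = (6,1)_9 → 217
217 = (2,6,1)_9 → 225
225 = (2,7,0)_9 → 351
351 = (4,3,0)_9 → 91
91 = (1,1,1)_9 → 3
3 = (3)_9 → 27
27 = (3,0)_9 → 27  — 27 repeats.
That took 8 steps.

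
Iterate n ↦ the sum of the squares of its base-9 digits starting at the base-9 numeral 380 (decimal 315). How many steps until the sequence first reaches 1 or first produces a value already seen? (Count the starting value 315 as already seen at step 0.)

5

315 = (3,8,0)_9 → 3² + 8² + 0² = 73
73 = (8,1)_9 → 8² + 1² = 65
65 = (7,2)_9 → 7² + 2² = 53
53 = (5,8)_9 → 5² + 8² = 89
89 = (1,0,8)_9 → 1² + 0² + 8² = 65  — 65 repeats.
That took 5 steps.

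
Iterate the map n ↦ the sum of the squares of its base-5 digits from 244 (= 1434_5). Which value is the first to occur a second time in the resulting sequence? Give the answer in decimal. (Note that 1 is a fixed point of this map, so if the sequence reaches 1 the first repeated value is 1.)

244 = (1,4,3,4)_5 → 1² + 4² + 3² + 4² = 1 + 16 + 9 + 16 = 42
42 = (1,3,2)_5 → 1² + 3² + 2² = 1 + 9 + 4 = 14
14 = (2,4)_5 → 2² + 4² = 4 + 16 = 20
20 = (4,0)_5 → 4² + 0² = 16 + 0 = 16
16 = (3,1)_5 → 3² + 1² = 9 + 1 = 10
10 = (2,0)_5 → 2² + 0² = 4 + 0 = 4
4 = (4)_5 → 4² = 16  — 16 already appeared earlier.

16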